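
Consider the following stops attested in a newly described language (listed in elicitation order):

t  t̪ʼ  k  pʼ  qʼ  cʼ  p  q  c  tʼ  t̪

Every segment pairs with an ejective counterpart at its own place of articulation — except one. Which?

Bilabial: /p/ ~ /pʼ/
Dental: /t̪/ ~ /t̪ʼ/
Alveolar: /t/ ~ /tʼ/
Palatal: /c/ ~ /cʼ/
Uvular: /q/ ~ /qʼ/
Velar: only /k/ (plain); no ejective partner.
So /k/ is the unpaired segment.

/k/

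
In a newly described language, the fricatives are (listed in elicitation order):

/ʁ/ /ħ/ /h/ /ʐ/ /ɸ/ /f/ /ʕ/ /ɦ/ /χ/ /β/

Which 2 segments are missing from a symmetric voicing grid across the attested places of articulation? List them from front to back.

/v/, /ʂ/

Voiceless: /ɸ/ (bilabial), /f/ (labiodental), /χ/ (uvular), /ħ/ (pharyngeal), /h/ (glottal).
Voiced: /β/ (bilabial), /ʐ/ (retroflex), /ʁ/ (uvular), /ʕ/ (pharyngeal), /ɦ/ (glottal).
Gaps, from front to back: labiodental lacks voiced (/v/); retroflex lacks voiceless (/ʂ/).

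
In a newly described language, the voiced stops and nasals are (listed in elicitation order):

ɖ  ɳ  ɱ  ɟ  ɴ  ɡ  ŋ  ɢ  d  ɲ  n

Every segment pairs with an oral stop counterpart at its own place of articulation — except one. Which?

Alveolar: /d/ ~ /n/
Retroflex: /ɖ/ ~ /ɳ/
Palatal: /ɟ/ ~ /ɲ/
Velar: /ɡ/ ~ /ŋ/
Uvular: /ɢ/ ~ /ɴ/
Labiodental: only /ɱ/ (nasal); no oral stop partner.
So /ɱ/ is the unpaired segment.

/ɱ/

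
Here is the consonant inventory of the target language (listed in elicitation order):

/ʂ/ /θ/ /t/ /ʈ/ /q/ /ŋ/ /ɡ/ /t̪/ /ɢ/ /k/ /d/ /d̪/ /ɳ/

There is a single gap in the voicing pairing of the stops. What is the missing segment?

/ɖ/

place of articulation  voiceless  voiced  
dental            t̪        d̪      
alveolar          t         d       
retroflex         ʈ         —       
velar             k         ɡ       
uvular            q         ɢ       
The retroflex row has no voiced member, so the gap is the voiced retroflex stop /ɖ/.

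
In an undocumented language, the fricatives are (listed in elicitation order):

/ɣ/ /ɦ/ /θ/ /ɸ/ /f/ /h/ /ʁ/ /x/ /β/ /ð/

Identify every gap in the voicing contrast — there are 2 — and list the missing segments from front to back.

/v/, /χ/

place of articulation  voiceless  voiced  
bilabial          ɸ         β       
labiodental       f         —       
dental            θ         ð       
velar             x         ɣ       
uvular            —         ʁ       
glottal           h         ɦ       
Gaps, from front to back: labiodental lacks voiced (/v/); uvular lacks voiceless (/χ/).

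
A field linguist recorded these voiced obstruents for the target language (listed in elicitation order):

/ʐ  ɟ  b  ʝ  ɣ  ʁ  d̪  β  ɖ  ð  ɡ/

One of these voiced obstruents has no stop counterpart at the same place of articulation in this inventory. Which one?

/ʁ/

Bilabial: /b/ ~ /β/
Dental: /d̪/ ~ /ð/
Retroflex: /ɖ/ ~ /ʐ/
Palatal: /ɟ/ ~ /ʝ/
Velar: /ɡ/ ~ /ɣ/
Uvular: only /ʁ/ (fricative); no stop partner.
So /ʁ/ is the unpaired segment.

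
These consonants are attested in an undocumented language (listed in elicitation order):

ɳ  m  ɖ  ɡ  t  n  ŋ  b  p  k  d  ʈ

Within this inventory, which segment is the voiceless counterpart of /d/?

/d/ is a voiced alveolar stop.
The voiceless counterpart is a voiceless alveolar stop — in this inventory, /t/.

/t/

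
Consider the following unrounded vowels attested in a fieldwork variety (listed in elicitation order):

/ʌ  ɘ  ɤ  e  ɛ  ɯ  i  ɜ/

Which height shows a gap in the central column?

high: front /i/, central —, back /ɯ/.
high-mid: front /e/, central /ɘ/, back /ɤ/.
low-mid: front /ɛ/, central /ɜ/, back /ʌ/.
Every height has a central member except high, where /ɨ/ would be expected.

high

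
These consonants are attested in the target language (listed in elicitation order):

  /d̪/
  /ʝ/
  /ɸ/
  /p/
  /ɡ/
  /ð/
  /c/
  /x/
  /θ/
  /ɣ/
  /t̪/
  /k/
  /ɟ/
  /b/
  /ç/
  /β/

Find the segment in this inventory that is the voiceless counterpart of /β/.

/β/ is a voiced bilabial fricative.
The voiceless counterpart is a voiceless bilabial fricative — in this inventory, /ɸ/.

/ɸ/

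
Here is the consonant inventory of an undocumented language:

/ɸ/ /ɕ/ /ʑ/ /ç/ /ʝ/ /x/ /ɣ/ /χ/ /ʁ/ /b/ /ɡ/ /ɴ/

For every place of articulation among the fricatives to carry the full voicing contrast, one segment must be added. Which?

bilabial: voiceless /ɸ/, voiced —.
alveolo-palatal: voiceless /ɕ/, voiced /ʑ/.
palatal: voiceless /ç/, voiced /ʝ/.
velar: voiceless /x/, voiced /ɣ/.
uvular: voiceless /χ/, voiced /ʁ/.
The bilabial row has no voiced member, so the gap is the voiced bilabial fricative /β/.

/β/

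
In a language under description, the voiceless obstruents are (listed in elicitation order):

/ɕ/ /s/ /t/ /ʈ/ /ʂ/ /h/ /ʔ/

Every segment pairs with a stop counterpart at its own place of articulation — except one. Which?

Alveolar: /t/ ~ /s/
Retroflex: /ʈ/ ~ /ʂ/
Glottal: /ʔ/ ~ /h/
Alveolo-palatal: only /ɕ/ (fricative); no stop partner.
So /ɕ/ is the unpaired segment.

/ɕ/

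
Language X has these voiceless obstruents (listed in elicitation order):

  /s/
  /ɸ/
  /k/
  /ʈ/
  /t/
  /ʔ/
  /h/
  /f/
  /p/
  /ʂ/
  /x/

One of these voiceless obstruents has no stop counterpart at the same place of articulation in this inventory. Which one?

Bilabial: /p/ ~ /ɸ/
Alveolar: /t/ ~ /s/
Retroflex: /ʈ/ ~ /ʂ/
Velar: /k/ ~ /x/
Glottal: /ʔ/ ~ /h/
Labiodental: only /f/ (fricative); no stop partner.
So /f/ is the unpaired segment.

/f/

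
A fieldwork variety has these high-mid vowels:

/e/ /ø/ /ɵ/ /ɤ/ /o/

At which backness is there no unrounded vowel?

central

Unrounded: /e/ (front), /ɤ/ (back).
Rounded: /ø/ (front), /ɵ/ (central), /o/ (back).
Every backness has an unrounded member except central, where /ɘ/ would be expected.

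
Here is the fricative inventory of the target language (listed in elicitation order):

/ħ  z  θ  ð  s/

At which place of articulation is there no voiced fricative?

pharyngeal

Voiceless: /θ/ (dental), /s/ (alveolar), /ħ/ (pharyngeal).
Voiced: /ð/ (dental), /z/ (alveolar).
Every place of articulation has a voiced member except pharyngeal, where /ʕ/ would be expected.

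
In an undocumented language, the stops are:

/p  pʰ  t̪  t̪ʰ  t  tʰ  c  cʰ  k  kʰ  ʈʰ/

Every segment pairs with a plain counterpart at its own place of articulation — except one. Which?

/ʈʰ/

Bilabial: /p/ ~ /pʰ/
Dental: /t̪/ ~ /t̪ʰ/
Alveolar: /t/ ~ /tʰ/
Palatal: /c/ ~ /cʰ/
Velar: /k/ ~ /kʰ/
Retroflex: only /ʈʰ/ (aspirated); no plain partner.
So /ʈʰ/ is the unpaired segment.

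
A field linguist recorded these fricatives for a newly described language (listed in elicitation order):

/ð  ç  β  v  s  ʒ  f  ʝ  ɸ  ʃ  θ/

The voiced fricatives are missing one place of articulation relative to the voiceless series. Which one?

alveolar

place of articulation  voiceless  voiced  
bilabial          ɸ         β       
labiodental       f         v       
dental            θ         ð       
alveolar          s         —       
postalveolar      ʃ         ʒ       
palatal           ç         ʝ       
Every place of articulation has a voiced member except alveolar, where /z/ would be expected.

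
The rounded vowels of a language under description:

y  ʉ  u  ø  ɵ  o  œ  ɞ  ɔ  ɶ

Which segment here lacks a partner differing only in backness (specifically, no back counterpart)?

High: /y/ ~ /ʉ/ ~ /u/
High-mid: /ø/ ~ /ɵ/ ~ /o/
Low-mid: /œ/ ~ /ɞ/ ~ /ɔ/
Low: only /ɶ/ (front); no back partner.
So /ɶ/ is the unpaired segment.

/ɶ/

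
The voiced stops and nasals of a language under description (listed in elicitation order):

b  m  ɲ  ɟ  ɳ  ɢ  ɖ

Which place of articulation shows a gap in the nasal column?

uvular

bilabial: oral stop /b/, nasal /m/.
retroflex: oral stop /ɖ/, nasal /ɳ/.
palatal: oral stop /ɟ/, nasal /ɲ/.
uvular: oral stop /ɢ/, nasal —.
Every place of articulation has a nasal member except uvular, where /ɴ/ would be expected.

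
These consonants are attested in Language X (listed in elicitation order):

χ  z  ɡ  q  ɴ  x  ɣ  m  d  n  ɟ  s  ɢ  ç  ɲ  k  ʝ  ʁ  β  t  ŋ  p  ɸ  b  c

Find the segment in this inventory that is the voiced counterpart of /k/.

/k/ is a voiceless velar stop.
The voiced counterpart is a voiced velar stop — in this inventory, /ɡ/.

/ɡ/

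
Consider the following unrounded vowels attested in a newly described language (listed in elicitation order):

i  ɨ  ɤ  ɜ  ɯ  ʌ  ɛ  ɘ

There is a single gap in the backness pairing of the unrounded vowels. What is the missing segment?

/e/

Front: /i/ (high), /ɛ/ (low-mid).
Central: /ɨ/ (high), /ɘ/ (high-mid), /ɜ/ (low-mid).
Back: /ɯ/ (high), /ɤ/ (high-mid), /ʌ/ (low-mid).
The high-mid row has no front member, so the gap is the high-mid front unrounded vowel /e/.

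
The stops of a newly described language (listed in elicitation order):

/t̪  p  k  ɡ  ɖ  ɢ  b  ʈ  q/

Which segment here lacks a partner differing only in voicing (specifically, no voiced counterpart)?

/t̪/

Bilabial: /p/ ~ /b/
Retroflex: /ʈ/ ~ /ɖ/
Velar: /k/ ~ /ɡ/
Uvular: /q/ ~ /ɢ/
Dental: only /t̪/ (voiceless); no voiced partner.
So /t̪/ is the unpaired segment.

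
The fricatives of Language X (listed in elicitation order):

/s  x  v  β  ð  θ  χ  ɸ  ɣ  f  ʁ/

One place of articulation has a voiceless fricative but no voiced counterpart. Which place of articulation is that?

bilabial: voiceless /ɸ/, voiced /β/.
labiodental: voiceless /f/, voiced /v/.
dental: voiceless /θ/, voiced /ð/.
alveolar: voiceless /s/, voiced —.
velar: voiceless /x/, voiced /ɣ/.
uvular: voiceless /χ/, voiced /ʁ/.
Every place of articulation has a voiced member except alveolar, where /z/ would be expected.

alveolar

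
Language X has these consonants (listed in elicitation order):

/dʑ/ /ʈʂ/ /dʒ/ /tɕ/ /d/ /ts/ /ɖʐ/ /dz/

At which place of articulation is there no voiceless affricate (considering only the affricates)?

place of articulation  voiceless  voiced  
alveolar          ts        dz      
postalveolar      —         dʒ      
retroflex         ʈʂ        ɖʐ      
alveolo-palatal   tɕ        dʑ      
Every place of articulation has a voiceless member except postalveolar, where /tʃ/ would be expected.

postalveolar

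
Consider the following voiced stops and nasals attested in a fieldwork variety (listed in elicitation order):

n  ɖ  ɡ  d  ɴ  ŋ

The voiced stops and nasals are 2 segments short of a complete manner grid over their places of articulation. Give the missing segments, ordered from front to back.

Oral stop: /d/ (alveolar), /ɖ/ (retroflex), /ɡ/ (velar).
Nasal: /n/ (alveolar), /ŋ/ (velar), /ɴ/ (uvular).
Gaps, from front to back: retroflex lacks nasal (/ɳ/); uvular lacks oral stop (/ɢ/).

/ɳ/, /ɢ/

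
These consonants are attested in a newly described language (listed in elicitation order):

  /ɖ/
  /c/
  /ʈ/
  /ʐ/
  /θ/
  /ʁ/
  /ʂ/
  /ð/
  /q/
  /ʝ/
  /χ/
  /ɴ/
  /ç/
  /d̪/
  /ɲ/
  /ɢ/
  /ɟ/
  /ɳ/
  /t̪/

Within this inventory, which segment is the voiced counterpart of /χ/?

/ʁ/

/χ/ is a voiceless uvular fricative.
The voiced counterpart is a voiced uvular fricative — in this inventory, /ʁ/.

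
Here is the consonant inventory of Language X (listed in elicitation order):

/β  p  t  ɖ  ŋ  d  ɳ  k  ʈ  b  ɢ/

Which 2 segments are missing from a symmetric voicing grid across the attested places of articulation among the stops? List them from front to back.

bilabial: voiceless /p/, voiced /b/.
alveolar: voiceless /t/, voiced /d/.
retroflex: voiceless /ʈ/, voiced /ɖ/.
velar: voiceless /k/, voiced —.
uvular: voiceless —, voiced /ɢ/.
Gaps, from front to back: velar lacks voiced (/ɡ/); uvular lacks voiceless (/q/).

/ɡ/, /q/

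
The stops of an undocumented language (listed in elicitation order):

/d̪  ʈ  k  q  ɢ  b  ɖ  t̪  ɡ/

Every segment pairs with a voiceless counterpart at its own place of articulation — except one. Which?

/b/

Dental: /t̪/ ~ /d̪/
Retroflex: /ʈ/ ~ /ɖ/
Velar: /k/ ~ /ɡ/
Uvular: /q/ ~ /ɢ/
Bilabial: only /b/ (voiced); no voiceless partner.
So /b/ is the unpaired segment.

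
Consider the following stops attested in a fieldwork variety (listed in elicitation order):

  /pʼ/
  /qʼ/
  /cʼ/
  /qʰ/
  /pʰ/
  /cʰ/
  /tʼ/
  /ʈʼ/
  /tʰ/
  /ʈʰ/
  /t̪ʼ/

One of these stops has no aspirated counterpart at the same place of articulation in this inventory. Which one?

/t̪ʼ/

Bilabial: /pʰ/ ~ /pʼ/
Alveolar: /tʰ/ ~ /tʼ/
Retroflex: /ʈʰ/ ~ /ʈʼ/
Palatal: /cʰ/ ~ /cʼ/
Uvular: /qʰ/ ~ /qʼ/
Dental: only /t̪ʼ/ (ejective); no aspirated partner.
So /t̪ʼ/ is the unpaired segment.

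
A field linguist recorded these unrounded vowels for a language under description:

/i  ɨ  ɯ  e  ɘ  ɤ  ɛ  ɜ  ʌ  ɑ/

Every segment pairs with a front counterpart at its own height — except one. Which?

/ɑ/

High: /i/ ~ /ɨ/ ~ /ɯ/
High-mid: /e/ ~ /ɘ/ ~ /ɤ/
Low-mid: /ɛ/ ~ /ɜ/ ~ /ʌ/
Low: only /ɑ/ (back); no front partner.
So /ɑ/ is the unpaired segment.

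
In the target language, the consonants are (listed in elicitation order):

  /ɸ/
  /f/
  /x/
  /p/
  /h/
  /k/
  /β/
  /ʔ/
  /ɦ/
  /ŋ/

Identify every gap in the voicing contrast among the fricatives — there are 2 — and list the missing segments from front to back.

Voiceless: /ɸ/ (bilabial), /f/ (labiodental), /x/ (velar), /h/ (glottal).
Voiced: /β/ (bilabial), /ɦ/ (glottal).
Gaps, from front to back: labiodental lacks voiced (/v/); velar lacks voiced (/ɣ/).

/v/, /ɣ/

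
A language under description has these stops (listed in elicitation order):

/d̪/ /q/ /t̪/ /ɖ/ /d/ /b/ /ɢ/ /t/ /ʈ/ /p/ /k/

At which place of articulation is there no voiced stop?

velar

place of articulation  voiceless  voiced  
bilabial          p         b       
dental            t̪        d̪      
alveolar          t         d       
retroflex         ʈ         ɖ       
velar             k         —       
uvular            q         ɢ       
Every place of articulation has a voiced member except velar, where /ɡ/ would be expected.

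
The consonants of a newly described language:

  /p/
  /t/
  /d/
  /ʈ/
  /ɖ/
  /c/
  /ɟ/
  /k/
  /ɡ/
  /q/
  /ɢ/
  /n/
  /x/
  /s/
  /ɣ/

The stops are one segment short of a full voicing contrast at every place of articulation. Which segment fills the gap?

/b/

place of articulation  voiceless  voiced  
bilabial          p         —       
alveolar          t         d       
retroflex         ʈ         ɖ       
palatal           c         ɟ       
velar             k         ɡ       
uvular            q         ɢ       
The bilabial row has no voiced member, so the gap is the voiced bilabial stop /b/.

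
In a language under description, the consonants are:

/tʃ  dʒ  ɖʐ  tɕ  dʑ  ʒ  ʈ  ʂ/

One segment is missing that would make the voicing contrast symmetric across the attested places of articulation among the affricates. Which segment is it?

Voiceless: /tʃ/ (postalveolar), /tɕ/ (alveolo-palatal).
Voiced: /dʒ/ (postalveolar), /ɖʐ/ (retroflex), /dʑ/ (alveolo-palatal).
The retroflex row has no voiceless member, so the gap is the voiceless retroflex affricate /ʈʂ/.

/ʈʂ/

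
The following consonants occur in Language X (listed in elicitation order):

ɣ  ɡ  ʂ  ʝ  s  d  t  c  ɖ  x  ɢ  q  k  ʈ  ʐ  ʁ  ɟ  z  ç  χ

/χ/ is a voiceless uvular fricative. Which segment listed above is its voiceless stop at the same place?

The voiceless stop at the same place is a voiceless uvular stop — in this inventory, /q/.

/q/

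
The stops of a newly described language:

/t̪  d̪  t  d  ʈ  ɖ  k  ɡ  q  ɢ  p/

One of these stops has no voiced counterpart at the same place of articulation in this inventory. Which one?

/p/

Dental: /t̪/ ~ /d̪/
Alveolar: /t/ ~ /d/
Retroflex: /ʈ/ ~ /ɖ/
Velar: /k/ ~ /ɡ/
Uvular: /q/ ~ /ɢ/
Bilabial: only /p/ (voiceless); no voiced partner.
So /p/ is the unpaired segment.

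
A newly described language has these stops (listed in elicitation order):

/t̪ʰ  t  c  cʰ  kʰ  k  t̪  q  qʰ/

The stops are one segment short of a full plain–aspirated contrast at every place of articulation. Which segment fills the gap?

place of articulation  plain     aspirated
dental            t̪        t̪ʰ     
alveolar          t         —       
palatal           c         cʰ      
velar             k         kʰ      
uvular            q         qʰ      
The alveolar row has no aspirated member, so the gap is the aspirated alveolar stop /tʰ/.

/tʰ/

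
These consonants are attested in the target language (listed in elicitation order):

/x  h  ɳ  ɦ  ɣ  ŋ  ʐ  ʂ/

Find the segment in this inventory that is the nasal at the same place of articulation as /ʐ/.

/ʐ/ is a voiced retroflex fricative.
The nasal at the same place is a retroflex nasal — in this inventory, /ɳ/.

/ɳ/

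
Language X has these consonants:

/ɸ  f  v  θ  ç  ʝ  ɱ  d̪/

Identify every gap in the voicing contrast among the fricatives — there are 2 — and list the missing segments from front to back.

place of articulation  voiceless  voiced  
bilabial          ɸ         —       
labiodental       f         v       
dental            θ         —       
palatal           ç         ʝ       
Gaps, from front to back: bilabial lacks voiced (/β/); dental lacks voiced (/ð/).

/β/, /ð/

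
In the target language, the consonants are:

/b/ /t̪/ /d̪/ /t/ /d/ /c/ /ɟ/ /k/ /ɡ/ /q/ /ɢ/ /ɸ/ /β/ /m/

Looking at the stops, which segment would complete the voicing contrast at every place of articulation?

/p/

place of articulation  voiceless  voiced  
bilabial          —         b       
dental            t̪        d̪      
alveolar          t         d       
palatal           c         ɟ       
velar             k         ɡ       
uvular            q         ɢ       
The bilabial row has no voiceless member, so the gap is the voiceless bilabial stop /p/.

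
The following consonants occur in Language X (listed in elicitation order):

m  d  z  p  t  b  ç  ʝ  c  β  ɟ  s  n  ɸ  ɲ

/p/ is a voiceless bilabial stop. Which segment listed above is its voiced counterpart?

The voiced counterpart is a voiced bilabial stop — in this inventory, /b/.

/b/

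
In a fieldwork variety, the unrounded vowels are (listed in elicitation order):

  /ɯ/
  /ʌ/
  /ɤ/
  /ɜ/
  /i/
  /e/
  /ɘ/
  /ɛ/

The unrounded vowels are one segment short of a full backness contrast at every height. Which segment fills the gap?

/ɨ/

height            front     central   back    
high              i         —         ɯ       
high-mid          e         ɘ         ɤ       
low-mid           ɛ         ɜ         ʌ       
The high row has no central member, so the gap is the high central unrounded vowel /ɨ/.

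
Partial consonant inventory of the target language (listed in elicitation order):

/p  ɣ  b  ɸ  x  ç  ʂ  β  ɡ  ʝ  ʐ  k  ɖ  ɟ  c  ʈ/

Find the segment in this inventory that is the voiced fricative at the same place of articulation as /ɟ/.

/ʝ/

/ɟ/ is a voiced palatal stop.
The voiced fricative at the same place is a voiced palatal fricative — in this inventory, /ʝ/.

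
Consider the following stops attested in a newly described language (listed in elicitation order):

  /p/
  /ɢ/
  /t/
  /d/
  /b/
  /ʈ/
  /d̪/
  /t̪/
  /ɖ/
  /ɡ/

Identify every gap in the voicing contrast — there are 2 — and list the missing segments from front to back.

place of articulation  voiceless  voiced  
bilabial          p         b       
dental            t̪        d̪      
alveolar          t         d       
retroflex         ʈ         ɖ       
velar             —         ɡ       
uvular            —         ɢ       
Gaps, from front to back: velar lacks voiceless (/k/); uvular lacks voiceless (/q/).

/k/, /q/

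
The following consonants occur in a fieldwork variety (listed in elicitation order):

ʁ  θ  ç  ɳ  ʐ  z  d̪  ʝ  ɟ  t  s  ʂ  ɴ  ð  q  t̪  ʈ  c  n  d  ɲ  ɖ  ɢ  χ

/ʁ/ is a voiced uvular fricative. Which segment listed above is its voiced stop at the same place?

The voiced stop at the same place is a voiced uvular stop — in this inventory, /ɢ/.

/ɢ/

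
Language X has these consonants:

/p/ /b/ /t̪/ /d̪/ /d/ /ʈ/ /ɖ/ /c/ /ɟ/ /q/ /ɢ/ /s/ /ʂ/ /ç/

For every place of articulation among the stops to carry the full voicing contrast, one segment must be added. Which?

place of articulation  voiceless  voiced  
bilabial          p         b       
dental            t̪        d̪      
alveolar          —         d       
retroflex         ʈ         ɖ       
palatal           c         ɟ       
uvular            q         ɢ       
The alveolar row has no voiceless member, so the gap is the voiceless alveolar stop /t/.

/t/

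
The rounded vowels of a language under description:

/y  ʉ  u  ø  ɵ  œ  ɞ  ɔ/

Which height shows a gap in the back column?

high-mid

high: front /y/, central /ʉ/, back /u/.
high-mid: front /ø/, central /ɵ/, back —.
low-mid: front /œ/, central /ɞ/, back /ɔ/.
Every height has a back member except high-mid, where /o/ would be expected.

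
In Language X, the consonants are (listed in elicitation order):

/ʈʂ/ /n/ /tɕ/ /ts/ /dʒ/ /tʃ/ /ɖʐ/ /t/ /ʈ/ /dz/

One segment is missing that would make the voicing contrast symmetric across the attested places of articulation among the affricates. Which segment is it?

place of articulation  voiceless  voiced  
alveolar          ts        dz      
postalveolar      tʃ        dʒ      
retroflex         ʈʂ        ɖʐ      
alveolo-palatal   tɕ        —       
The alveolo-palatal row has no voiced member, so the gap is the voiced alveolo-palatal affricate /dʑ/.

/dʑ/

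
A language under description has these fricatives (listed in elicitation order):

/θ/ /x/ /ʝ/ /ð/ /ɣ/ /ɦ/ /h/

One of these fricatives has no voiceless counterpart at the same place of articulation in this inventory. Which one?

Dental: /θ/ ~ /ð/
Velar: /x/ ~ /ɣ/
Glottal: /h/ ~ /ɦ/
Palatal: only /ʝ/ (voiced); no voiceless partner.
So /ʝ/ is the unpaired segment.

/ʝ/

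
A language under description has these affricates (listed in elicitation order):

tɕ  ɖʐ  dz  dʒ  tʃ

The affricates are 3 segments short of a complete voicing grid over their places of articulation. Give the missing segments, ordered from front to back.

/ts/, /ʈʂ/, /dʑ/

Voiceless: /tʃ/ (postalveolar), /tɕ/ (alveolo-palatal).
Voiced: /dz/ (alveolar), /dʒ/ (postalveolar), /ɖʐ/ (retroflex).
Gaps, from front to back: alveolar lacks voiceless (/ts/); retroflex lacks voiceless (/ʈʂ/); alveolo-palatal lacks voiced (/dʑ/).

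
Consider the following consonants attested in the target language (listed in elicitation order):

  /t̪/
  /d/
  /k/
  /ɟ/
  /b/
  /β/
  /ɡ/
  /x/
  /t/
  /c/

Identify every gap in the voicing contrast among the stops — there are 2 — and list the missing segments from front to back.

place of articulation  voiceless  voiced  
bilabial          —         b       
dental            t̪        —       
alveolar          t         d       
palatal           c         ɟ       
velar             k         ɡ       
Gaps, from front to back: bilabial lacks voiceless (/p/); dental lacks voiced (/d̪/).

/p/, /d̪/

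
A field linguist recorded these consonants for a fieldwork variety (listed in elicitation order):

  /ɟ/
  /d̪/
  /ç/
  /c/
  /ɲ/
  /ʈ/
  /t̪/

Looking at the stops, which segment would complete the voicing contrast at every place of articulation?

/ɖ/

Voiceless: /t̪/ (dental), /ʈ/ (retroflex), /c/ (palatal).
Voiced: /d̪/ (dental), /ɟ/ (palatal).
The retroflex row has no voiced member, so the gap is the voiced retroflex stop /ɖ/.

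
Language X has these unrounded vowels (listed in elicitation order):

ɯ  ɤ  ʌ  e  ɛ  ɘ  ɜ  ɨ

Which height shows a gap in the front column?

high

height            front     central   back    
high              —         ɨ         ɯ       
high-mid          e         ɘ         ɤ       
low-mid           ɛ         ɜ         ʌ       
Every height has a front member except high, where /i/ would be expected.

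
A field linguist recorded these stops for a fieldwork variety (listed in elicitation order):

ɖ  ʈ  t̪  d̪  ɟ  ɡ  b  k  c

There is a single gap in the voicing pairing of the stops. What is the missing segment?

place of articulation  voiceless  voiced  
bilabial          —         b       
dental            t̪        d̪      
retroflex         ʈ         ɖ       
palatal           c         ɟ       
velar             k         ɡ       
The bilabial row has no voiceless member, so the gap is the voiceless bilabial stop /p/.

/p/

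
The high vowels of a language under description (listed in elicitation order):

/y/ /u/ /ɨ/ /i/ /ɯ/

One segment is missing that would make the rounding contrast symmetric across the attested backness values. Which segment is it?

/ʉ/

front: unrounded /i/, rounded /y/.
central: unrounded /ɨ/, rounded —.
back: unrounded /ɯ/, rounded /u/.
The central row has no rounded member, so the gap is the central rounded vowel /ʉ/.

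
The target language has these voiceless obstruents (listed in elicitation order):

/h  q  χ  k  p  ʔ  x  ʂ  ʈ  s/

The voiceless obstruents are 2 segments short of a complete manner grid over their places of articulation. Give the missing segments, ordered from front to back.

/ɸ/, /t/

Stop: /p/ (bilabial), /ʈ/ (retroflex), /k/ (velar), /q/ (uvular), /ʔ/ (glottal).
Fricative: /s/ (alveolar), /ʂ/ (retroflex), /x/ (velar), /χ/ (uvular), /h/ (glottal).
Gaps, from front to back: bilabial lacks fricative (/ɸ/); alveolar lacks stop (/t/).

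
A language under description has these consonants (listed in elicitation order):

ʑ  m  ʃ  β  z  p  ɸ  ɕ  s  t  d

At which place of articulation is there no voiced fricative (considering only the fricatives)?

postalveolar

bilabial: voiceless /ɸ/, voiced /β/.
alveolar: voiceless /s/, voiced /z/.
postalveolar: voiceless /ʃ/, voiced —.
alveolo-palatal: voiceless /ɕ/, voiced /ʑ/.
Every place of articulation has a voiced member except postalveolar, where /ʒ/ would be expected.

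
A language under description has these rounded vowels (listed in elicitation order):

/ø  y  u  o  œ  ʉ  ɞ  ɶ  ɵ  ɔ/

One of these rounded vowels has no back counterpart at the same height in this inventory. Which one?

High: /y/ ~ /ʉ/ ~ /u/
High-mid: /ø/ ~ /ɵ/ ~ /o/
Low-mid: /œ/ ~ /ɞ/ ~ /ɔ/
Low: only /ɶ/ (front); no back partner.
So /ɶ/ is the unpaired segment.

/ɶ/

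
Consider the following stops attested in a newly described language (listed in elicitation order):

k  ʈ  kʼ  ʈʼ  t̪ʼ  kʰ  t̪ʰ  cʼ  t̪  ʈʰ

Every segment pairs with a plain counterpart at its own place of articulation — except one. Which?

/cʼ/

Dental: /t̪/ ~ /t̪ʰ/ ~ /t̪ʼ/
Retroflex: /ʈ/ ~ /ʈʰ/ ~ /ʈʼ/
Velar: /k/ ~ /kʰ/ ~ /kʼ/
Palatal: only /cʼ/ (ejective); no plain partner.
So /cʼ/ is the unpaired segment.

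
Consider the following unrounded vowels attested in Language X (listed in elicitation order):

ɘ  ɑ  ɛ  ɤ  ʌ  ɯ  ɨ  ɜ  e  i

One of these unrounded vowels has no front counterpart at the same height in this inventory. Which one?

/ɑ/

High: /i/ ~ /ɨ/ ~ /ɯ/
High-mid: /e/ ~ /ɘ/ ~ /ɤ/
Low-mid: /ɛ/ ~ /ɜ/ ~ /ʌ/
Low: only /ɑ/ (back); no front partner.
So /ɑ/ is the unpaired segment.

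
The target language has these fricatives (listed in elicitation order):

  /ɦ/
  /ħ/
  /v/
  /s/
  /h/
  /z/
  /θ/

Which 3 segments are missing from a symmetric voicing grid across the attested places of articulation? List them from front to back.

/f/, /ð/, /ʕ/

place of articulation  voiceless  voiced  
labiodental       —         v       
dental            θ         —       
alveolar          s         z       
pharyngeal        ħ         —       
glottal           h         ɦ       
Gaps, from front to back: labiodental lacks voiceless (/f/); dental lacks voiced (/ð/); pharyngeal lacks voiced (/ʕ/).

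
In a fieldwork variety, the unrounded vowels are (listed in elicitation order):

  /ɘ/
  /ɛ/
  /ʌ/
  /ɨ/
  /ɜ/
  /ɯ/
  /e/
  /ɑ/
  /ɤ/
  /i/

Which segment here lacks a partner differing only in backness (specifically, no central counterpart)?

High: /i/ ~ /ɨ/ ~ /ɯ/
High-mid: /e/ ~ /ɘ/ ~ /ɤ/
Low-mid: /ɛ/ ~ /ɜ/ ~ /ʌ/
Low: only /ɑ/ (back); no central partner.
So /ɑ/ is the unpaired segment.

/ɑ/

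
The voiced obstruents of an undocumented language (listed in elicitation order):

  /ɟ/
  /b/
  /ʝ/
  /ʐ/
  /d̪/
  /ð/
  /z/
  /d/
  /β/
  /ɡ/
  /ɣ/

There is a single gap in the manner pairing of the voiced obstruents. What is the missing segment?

/ɖ/

Stop: /b/ (bilabial), /d̪/ (dental), /d/ (alveolar), /ɟ/ (palatal), /ɡ/ (velar).
Fricative: /β/ (bilabial), /ð/ (dental), /z/ (alveolar), /ʐ/ (retroflex), /ʝ/ (palatal), /ɣ/ (velar).
The retroflex row has no stop member, so the gap is the retroflex stop /ɖ/.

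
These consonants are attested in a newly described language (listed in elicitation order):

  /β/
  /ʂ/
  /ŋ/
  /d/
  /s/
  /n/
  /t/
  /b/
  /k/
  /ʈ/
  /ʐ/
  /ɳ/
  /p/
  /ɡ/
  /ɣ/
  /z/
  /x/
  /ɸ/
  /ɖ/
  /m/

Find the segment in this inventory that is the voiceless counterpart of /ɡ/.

/ɡ/ is a voiced velar stop.
The voiceless counterpart is a voiceless velar stop — in this inventory, /k/.

/k/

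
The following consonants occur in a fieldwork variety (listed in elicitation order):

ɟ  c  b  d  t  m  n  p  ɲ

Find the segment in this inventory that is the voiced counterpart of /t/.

/d/

/t/ is a voiceless alveolar stop.
The voiced counterpart is a voiced alveolar stop — in this inventory, /d/.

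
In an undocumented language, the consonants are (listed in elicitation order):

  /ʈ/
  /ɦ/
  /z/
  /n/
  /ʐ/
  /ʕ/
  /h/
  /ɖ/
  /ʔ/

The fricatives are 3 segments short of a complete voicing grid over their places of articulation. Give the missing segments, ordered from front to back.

Voiceless: /h/ (glottal).
Voiced: /z/ (alveolar), /ʐ/ (retroflex), /ʕ/ (pharyngeal), /ɦ/ (glottal).
Gaps, from front to back: alveolar lacks voiceless (/s/); retroflex lacks voiceless (/ʂ/); pharyngeal lacks voiceless (/ħ/).

/s/, /ʂ/, /ħ/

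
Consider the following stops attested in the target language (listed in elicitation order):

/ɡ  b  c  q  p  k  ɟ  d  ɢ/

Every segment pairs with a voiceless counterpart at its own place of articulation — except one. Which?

Bilabial: /p/ ~ /b/
Palatal: /c/ ~ /ɟ/
Velar: /k/ ~ /ɡ/
Uvular: /q/ ~ /ɢ/
Alveolar: only /d/ (voiced); no voiceless partner.
So /d/ is the unpaired segment.

/d/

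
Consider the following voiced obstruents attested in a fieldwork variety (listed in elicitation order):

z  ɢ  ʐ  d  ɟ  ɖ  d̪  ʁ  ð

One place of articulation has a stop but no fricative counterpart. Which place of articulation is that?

palatal

Stop: /d̪/ (dental), /d/ (alveolar), /ɖ/ (retroflex), /ɟ/ (palatal), /ɢ/ (uvular).
Fricative: /ð/ (dental), /z/ (alveolar), /ʐ/ (retroflex), /ʁ/ (uvular).
Every place of articulation has a fricative member except palatal, where /ʝ/ would be expected.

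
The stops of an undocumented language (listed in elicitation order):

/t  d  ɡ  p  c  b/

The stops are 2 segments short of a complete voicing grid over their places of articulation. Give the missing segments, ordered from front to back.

bilabial: voiceless /p/, voiced /b/.
alveolar: voiceless /t/, voiced /d/.
palatal: voiceless /c/, voiced —.
velar: voiceless —, voiced /ɡ/.
Gaps, from front to back: palatal lacks voiced (/ɟ/); velar lacks voiceless (/k/).

/ɟ/, /k/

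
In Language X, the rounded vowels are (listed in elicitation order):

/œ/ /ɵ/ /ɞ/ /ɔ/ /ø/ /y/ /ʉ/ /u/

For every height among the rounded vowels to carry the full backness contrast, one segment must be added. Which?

high: front /y/, central /ʉ/, back /u/.
high-mid: front /ø/, central /ɵ/, back —.
low-mid: front /œ/, central /ɞ/, back /ɔ/.
The high-mid row has no back member, so the gap is the high-mid back rounded vowel /o/.

/o/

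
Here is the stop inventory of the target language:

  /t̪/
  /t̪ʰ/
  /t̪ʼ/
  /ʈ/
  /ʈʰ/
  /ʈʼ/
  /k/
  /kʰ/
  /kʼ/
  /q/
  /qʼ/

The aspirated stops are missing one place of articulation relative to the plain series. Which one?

uvular

dental: plain /t̪/, aspirated /t̪ʰ/, ejective /t̪ʼ/.
retroflex: plain /ʈ/, aspirated /ʈʰ/, ejective /ʈʼ/.
velar: plain /k/, aspirated /kʰ/, ejective /kʼ/.
uvular: plain /q/, aspirated —, ejective /qʼ/.
Every place of articulation has an aspirated member except uvular, where /qʰ/ would be expected.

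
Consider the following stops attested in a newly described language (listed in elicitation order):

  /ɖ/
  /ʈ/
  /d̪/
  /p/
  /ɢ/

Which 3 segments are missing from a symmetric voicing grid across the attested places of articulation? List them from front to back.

place of articulation  voiceless  voiced  
bilabial          p         —       
dental            —         d̪      
retroflex         ʈ         ɖ       
uvular            —         ɢ       
Gaps, from front to back: bilabial lacks voiced (/b/); dental lacks voiceless (/t̪/); uvular lacks voiceless (/q/).

/b/, /t̪/, /q/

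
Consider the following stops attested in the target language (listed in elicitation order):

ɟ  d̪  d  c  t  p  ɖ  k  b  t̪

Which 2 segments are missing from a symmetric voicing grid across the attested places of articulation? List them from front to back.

Voiceless: /p/ (bilabial), /t̪/ (dental), /t/ (alveolar), /c/ (palatal), /k/ (velar).
Voiced: /b/ (bilabial), /d̪/ (dental), /d/ (alveolar), /ɖ/ (retroflex), /ɟ/ (palatal).
Gaps, from front to back: retroflex lacks voiceless (/ʈ/); velar lacks voiced (/ɡ/).

/ʈ/, /ɡ/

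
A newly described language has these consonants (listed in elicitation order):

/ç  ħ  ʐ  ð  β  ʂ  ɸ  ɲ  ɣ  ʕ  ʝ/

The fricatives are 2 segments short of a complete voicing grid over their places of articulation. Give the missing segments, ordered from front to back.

/θ/, /x/

Voiceless: /ɸ/ (bilabial), /ʂ/ (retroflex), /ç/ (palatal), /ħ/ (pharyngeal).
Voiced: /β/ (bilabial), /ð/ (dental), /ʐ/ (retroflex), /ʝ/ (palatal), /ɣ/ (velar), /ʕ/ (pharyngeal).
Gaps, from front to back: dental lacks voiceless (/θ/); velar lacks voiceless (/x/).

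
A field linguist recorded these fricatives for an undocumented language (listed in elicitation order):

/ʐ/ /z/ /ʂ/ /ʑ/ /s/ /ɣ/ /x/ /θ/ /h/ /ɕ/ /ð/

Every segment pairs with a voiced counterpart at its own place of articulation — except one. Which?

Dental: /θ/ ~ /ð/
Alveolar: /s/ ~ /z/
Retroflex: /ʂ/ ~ /ʐ/
Alveolo-palatal: /ɕ/ ~ /ʑ/
Velar: /x/ ~ /ɣ/
Glottal: only /h/ (voiceless); no voiced partner.
So /h/ is the unpaired segment.

/h/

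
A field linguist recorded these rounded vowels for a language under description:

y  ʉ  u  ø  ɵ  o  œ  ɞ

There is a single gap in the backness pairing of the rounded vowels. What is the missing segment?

height            front     central   back    
high              y         ʉ         u       
high-mid          ø         ɵ         o       
low-mid           œ         ɞ         —       
The low-mid row has no back member, so the gap is the low-mid back rounded vowel /ɔ/.

/ɔ/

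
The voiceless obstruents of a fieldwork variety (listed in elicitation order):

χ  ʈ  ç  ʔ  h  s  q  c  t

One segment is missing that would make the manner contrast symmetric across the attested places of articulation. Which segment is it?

/ʂ/

alveolar: stop /t/, fricative /s/.
retroflex: stop /ʈ/, fricative —.
palatal: stop /c/, fricative /ç/.
uvular: stop /q/, fricative /χ/.
glottal: stop /ʔ/, fricative /h/.
The retroflex row has no fricative member, so the gap is the retroflex fricative /ʂ/.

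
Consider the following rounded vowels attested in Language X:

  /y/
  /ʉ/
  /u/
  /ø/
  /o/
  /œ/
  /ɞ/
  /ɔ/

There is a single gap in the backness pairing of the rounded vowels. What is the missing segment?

/ɵ/

high: front /y/, central /ʉ/, back /u/.
high-mid: front /ø/, central —, back /o/.
low-mid: front /œ/, central /ɞ/, back /ɔ/.
The high-mid row has no central member, so the gap is the high-mid central rounded vowel /ɵ/.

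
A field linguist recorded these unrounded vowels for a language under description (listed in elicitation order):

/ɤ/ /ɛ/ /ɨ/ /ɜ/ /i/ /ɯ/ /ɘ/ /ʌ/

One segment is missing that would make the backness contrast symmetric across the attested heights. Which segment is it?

height            front     central   back    
high              i         ɨ         ɯ       
high-mid          —         ɘ         ɤ       
low-mid           ɛ         ɜ         ʌ       
The high-mid row has no front member, so the gap is the high-mid front unrounded vowel /e/.

/e/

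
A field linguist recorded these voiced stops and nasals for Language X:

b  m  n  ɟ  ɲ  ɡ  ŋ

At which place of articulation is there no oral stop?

alveolar

Oral stop: /b/ (bilabial), /ɟ/ (palatal), /ɡ/ (velar).
Nasal: /m/ (bilabial), /n/ (alveolar), /ɲ/ (palatal), /ŋ/ (velar).
Every place of articulation has an oral stop member except alveolar, where /d/ would be expected.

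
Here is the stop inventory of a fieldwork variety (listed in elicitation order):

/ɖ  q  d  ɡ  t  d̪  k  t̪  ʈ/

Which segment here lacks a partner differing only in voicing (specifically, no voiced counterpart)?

/q/

Dental: /t̪/ ~ /d̪/
Alveolar: /t/ ~ /d/
Retroflex: /ʈ/ ~ /ɖ/
Velar: /k/ ~ /ɡ/
Uvular: only /q/ (voiceless); no voiced partner.
So /q/ is the unpaired segment.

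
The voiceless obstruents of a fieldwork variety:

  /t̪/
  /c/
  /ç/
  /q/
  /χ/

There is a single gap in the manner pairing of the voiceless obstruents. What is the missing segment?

/θ/

dental: stop /t̪/, fricative —.
palatal: stop /c/, fricative /ç/.
uvular: stop /q/, fricative /χ/.
The dental row has no fricative member, so the gap is the dental fricative /θ/.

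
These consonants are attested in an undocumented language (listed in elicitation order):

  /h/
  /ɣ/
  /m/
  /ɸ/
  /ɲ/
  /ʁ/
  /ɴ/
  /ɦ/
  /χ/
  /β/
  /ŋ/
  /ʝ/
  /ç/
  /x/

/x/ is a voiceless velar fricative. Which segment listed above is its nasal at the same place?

/ŋ/

The nasal at the same place is a velar nasal — in this inventory, /ŋ/.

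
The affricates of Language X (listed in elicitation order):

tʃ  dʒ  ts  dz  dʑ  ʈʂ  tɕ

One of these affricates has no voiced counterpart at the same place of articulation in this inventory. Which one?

/ʈʂ/

Alveolar: /ts/ ~ /dz/
Postalveolar: /tʃ/ ~ /dʒ/
Alveolo-palatal: /tɕ/ ~ /dʑ/
Retroflex: only /ʈʂ/ (voiceless); no voiced partner.
So /ʈʂ/ is the unpaired segment.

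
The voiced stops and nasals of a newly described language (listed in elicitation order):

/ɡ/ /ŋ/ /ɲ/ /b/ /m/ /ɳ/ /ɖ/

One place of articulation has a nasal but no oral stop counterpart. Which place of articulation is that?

palatal

place of articulation  oral stop  nasal   
bilabial          b         m       
retroflex         ɖ         ɳ       
palatal           —         ɲ       
velar             ɡ         ŋ       
Every place of articulation has an oral stop member except palatal, where /ɟ/ would be expected.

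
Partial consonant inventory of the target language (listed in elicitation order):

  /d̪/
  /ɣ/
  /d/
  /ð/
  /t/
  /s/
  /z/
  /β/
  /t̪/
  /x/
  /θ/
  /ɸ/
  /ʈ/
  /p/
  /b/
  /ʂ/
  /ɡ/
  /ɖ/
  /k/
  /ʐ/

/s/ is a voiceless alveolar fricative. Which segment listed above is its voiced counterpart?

/z/

The voiced counterpart is a voiced alveolar fricative — in this inventory, /z/.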